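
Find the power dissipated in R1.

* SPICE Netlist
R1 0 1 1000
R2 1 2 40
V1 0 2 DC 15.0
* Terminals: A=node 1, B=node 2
Nodal analysis, taking node 2 as the 0 V reference.
Source V1 fixes V_0 = 15 V.
KCL at each unknown node (sum of currents leaving = 0; resistances in Ω):
  Node 1: (V_1 - 15)/1000 + (V_1 - 0)/40 = 0
Collecting terms: 0.026 × V_1 = 0.015  =>  V_1 = 0.5769 V
I_R1 = (V_0 - V_1)/R1 = (15 - 0.5769)/1000 = 0.01442 A
P_R1 = I_R1² × R1 = (0.01442)² × 1000 = 0.208 W

Final answer: 0.208 W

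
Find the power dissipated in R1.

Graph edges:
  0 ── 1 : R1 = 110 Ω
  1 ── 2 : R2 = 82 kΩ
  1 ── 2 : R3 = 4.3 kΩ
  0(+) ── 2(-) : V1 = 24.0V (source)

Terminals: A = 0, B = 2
Nodal analysis, taking node 2 as the 0 V reference.
Source V1 fixes V_0 = 24 V.
KCL at each unknown node (sum of currents leaving = 0; resistances in Ω):
  Node 1: (V_1 - 24)/110 + (V_1 - 0)/82000 + (V_1 - 0)/4300 = 0
Collecting terms: 0.009336 × V_1 = 0.2182  =>  V_1 = 23.37 V
I_R1 = (V_0 - V_1)/R1 = (24 - 23.37)/110 = 0.00572 A
P_R1 = I_R1² × R1 = (0.00572)² × 110 = 0.003599 W

Final answer: 0.003599 W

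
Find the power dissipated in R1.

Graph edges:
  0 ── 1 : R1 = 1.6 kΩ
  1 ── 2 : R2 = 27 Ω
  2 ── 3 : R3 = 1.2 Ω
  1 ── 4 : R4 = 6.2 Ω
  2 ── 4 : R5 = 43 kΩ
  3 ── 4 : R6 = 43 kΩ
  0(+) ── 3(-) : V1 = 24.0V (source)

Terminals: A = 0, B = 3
Nodal analysis, taking node 3 as the 0 V reference.
Source V1 fixes V_0 = 24 V.
KCL at each unknown node (sum of currents leaving = 0; resistances in Ω):
  Node 1: (V_1 - 24)/1600 + (V_1 - V_2)/27 + (V_1 - V_4)/6.2 = 0
  Node 2: (V_2 - V_1)/27 + (V_2 - 0)/1.2 + (V_2 - V_4)/43000 = 0
  Node 4: (V_4 - V_1)/6.2 + (V_4 - V_2)/43000 + (V_4 - 0)/43000 = 0
Collecting terms (coefficients in siemens):
  0.199·V_1 - 0.03704·V_2 - 0.1613·V_4 = 0.015
  0.8704·V_2 - 0.03704·V_1 - 0.00002326·V_4 = 0
  0.1613·V_4 - 0.1613·V_1 - 0.00002326·V_2 = 0
Solving these 3 simultaneous equations (Gaussian elimination) gives:
  V_1 = 0.4152 V, V_2 = 0.01768 V, V_4 = 0.415 V
I_R1 = (V_0 - V_1)/R1 = (24 - 0.4152)/1600 = 0.01474 A
P_R1 = I_R1² × R1 = (0.01474)² × 1600 = 0.3477 W

Final answer: 0.3477 W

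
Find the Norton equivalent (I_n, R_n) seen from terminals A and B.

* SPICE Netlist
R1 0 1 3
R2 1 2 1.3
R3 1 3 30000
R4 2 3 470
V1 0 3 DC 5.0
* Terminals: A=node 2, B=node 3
Find the Thévenin equivalent first; then I_n = V_th/R_th and R_n = R_th.
Step 1 — V_th is the open-circuit voltage V_A - V_B (nothing connected across the terminals).
Nodal analysis, taking node 3 as the 0 V reference.
Source V1 fixes V_0 = 5 V.
KCL at each unknown node (sum of currents leaving = 0; resistances in Ω):
  Node 1: (V_1 - 5)/3 + (V_1 - V_2)/1.3 + (V_1 - 0)/30000 = 0
  Node 2: (V_2 - V_1)/1.3 + (V_2 - 0)/470 = 0
Collecting terms (coefficients in siemens):
  1.103·V_1 - 0.7692·V_2 = 1.667
  0.7714·V_2 - 0.7692·V_1 = 0
Determinant D = (1.103)(0.7714) - (-0.7692)(-0.7692) = 0.2588
V_1 = [(1.667)(0.7714) - (-0.7692)(0)]/D = 4.968 V
V_2 = [(1.103)(0) - (1.667)(-0.7692)]/D = 4.954 V
V_th = V_2 - V_3 = 4.954 - 0 = 4.954 V
Step 2 — R_th: zero the source — replace V1 by a short circuit (node 3 merges into node 0) — and find the resistance seen between A (node 2) and B (node 0).
Reduce the network between node 2 (A) and node 0 (B) by series/parallel combination:
  Rp1 = R1 ‖ R3 (parallel, both between nodes 0 and 1) = 1/(1/3 + 1/30000) = 3 Ω
  Rs1 = R2 + Rp1 (series, joined only at node 1) = 1.3 + 3 = 4.3 Ω
  Rp2 = R4 ‖ Rs1 (parallel, both between nodes 0 and 2) = 1/(1/470 + 1/4.3) = 4.261 Ω
R_th = 4.261 Ω
I_n = V_th/R_th = 4.954/4.261 = 1.163 A, and R_n = R_th = 4.261 Ω

Final answer: I_n = 1.163 A, R_n = 4.261 Ω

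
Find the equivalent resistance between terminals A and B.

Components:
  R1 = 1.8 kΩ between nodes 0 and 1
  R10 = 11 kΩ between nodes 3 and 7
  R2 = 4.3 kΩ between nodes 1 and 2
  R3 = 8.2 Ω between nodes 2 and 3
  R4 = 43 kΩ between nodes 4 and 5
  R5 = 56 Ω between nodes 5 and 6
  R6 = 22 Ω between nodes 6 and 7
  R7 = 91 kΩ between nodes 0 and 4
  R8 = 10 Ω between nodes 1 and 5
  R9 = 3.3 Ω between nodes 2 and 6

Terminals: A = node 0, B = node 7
The network is not a plain series/parallel combination. Inject a 1 A test current into terminal A (node 0) and return it from terminal B (node 7); then R_eq = V_A / (1 A).
Nodal analysis, taking node 7 as the 0 V reference.
Current source I_test pushes 1 A into node 0 and draws it out of node 7.
KCL at each unknown node (sum of currents leaving = 0; resistances in Ω):
  Node 0: (V_0 - V_1)/1800 + (V_0 - V_4)/91000 - 1 = 0
  Node 1: (V_1 - V_0)/1800 + (V_1 - V_2)/4300 + (V_1 - V_5)/10 = 0
  Node 2: (V_2 - V_1)/4300 + (V_2 - V_3)/8.2 + (V_2 - V_6)/3.3 = 0
  Node 3: (V_3 - V_2)/8.2 + (V_3 - 0)/11000 = 0
  Node 4: (V_4 - V_0)/91000 + (V_4 - V_5)/43000 = 0
  Node 5: (V_5 - V_1)/10 + (V_5 - V_4)/43000 + (V_5 - V_6)/56 = 0
  Node 6: (V_6 - V_2)/3.3 + (V_6 - V_5)/56 + (V_6 - 0)/22 = 0
Collecting terms (coefficients in siemens):
  0.0005665·V_0 - 0.0005556·V_1 - 0.00001099·V_4 = 1
  0.1008·V_1 - 0.0005556·V_0 - 0.0002326·V_2 - 0.1·V_5 = 0
  0.4252·V_2 - 0.0002326·V_1 - 0.122·V_3 - 0.303·V_6 = 0
  0.122·V_3 - 0.122·V_2 = 0
  0.00003424·V_4 - 0.00001099·V_0 - 0.00002326·V_5 = 0
  0.1179·V_5 - 0.1·V_1 - 0.00002326·V_4 - 0.01786·V_6 = 0
  0.3663·V_6 - 0.303·V_2 - 0.01786·V_5 = 0
Solving these 7 simultaneous equations (Gaussian elimination) gives:
  V_0 = 1863 V, V_1 = 86.83 V, V_2 = 22 V, V_3 = 21.98 V
  V_4 = 650.1 V, V_5 = 77.11 V, V_6 = 21.96 V
R_eq = V_0 / 1 A = 1863 Ω = 1.863 kΩ

Final answer: 1.863 kΩ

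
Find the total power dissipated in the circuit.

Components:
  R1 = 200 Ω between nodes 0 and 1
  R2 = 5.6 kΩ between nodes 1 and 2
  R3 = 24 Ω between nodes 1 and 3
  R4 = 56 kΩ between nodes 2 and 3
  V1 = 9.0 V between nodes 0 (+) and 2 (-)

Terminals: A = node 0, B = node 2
Nodal analysis, taking node 2 as the 0 V reference.
Source V1 fixes V_0 = 9 V.
KCL at each unknown node (sum of currents leaving = 0; resistances in Ω):
  Node 1: (V_1 - 9)/200 + (V_1 - 0)/5600 + (V_1 - V_3)/24 = 0
  Node 3: (V_3 - V_1)/24 + (V_3 - 0)/56000 = 0
Collecting terms (coefficients in siemens):
  0.04685·V_1 - 0.04167·V_3 = 0.045
  0.04168·V_3 - 0.04167·V_1 = 0
Determinant D = (0.04685)(0.04168) - (-0.04167)(-0.04167) = 0.0002166
V_1 = [(0.045)(0.04168) - (-0.04167)(0)]/D = 8.66 V
V_3 = [(0.04685)(0) - (0.045)(-0.04167)]/D = 8.656 V
Power in each resistor, P = (ΔV)²/R:
  P_R1 = (9 - 8.66)²/200 = 0.0005787 W
  P_R2 = (8.66 - 0)²/5600 = 0.01339 W
  P_R3 = (8.66 - 8.656)²/24 = 0.0000005734 W
  P_R4 = (0 - 8.656)²/56000 = 0.001338 W
P_total = P_R1 + P_R2 + P_R3 + P_R4 = 0.01531 W

Final answer: 0.01531 W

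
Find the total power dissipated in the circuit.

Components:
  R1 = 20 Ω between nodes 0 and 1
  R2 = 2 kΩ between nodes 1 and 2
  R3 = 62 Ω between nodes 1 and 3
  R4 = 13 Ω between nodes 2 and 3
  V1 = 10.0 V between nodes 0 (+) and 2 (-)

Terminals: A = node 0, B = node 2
Nodal analysis, taking node 2 as the 0 V reference.
Source V1 fixes V_0 = 10 V.
KCL at each unknown node (sum of currents leaving = 0; resistances in Ω):
  Node 1: (V_1 - 10)/20 + (V_1 - 0)/2000 + (V_1 - V_3)/62 = 0
  Node 3: (V_3 - V_1)/62 + (V_3 - 0)/13 = 0
Collecting terms (coefficients in siemens):
  0.06663·V_1 - 0.01613·V_3 = 0.5
  0.09305·V_3 - 0.01613·V_1 = 0
Determinant D = (0.06663)(0.09305) - (-0.01613)(-0.01613) = 0.00594
V_1 = [(0.5)(0.09305) - (-0.01613)(0)]/D = 7.833 V
V_3 = [(0.06663)(0) - (0.5)(-0.01613)]/D = 1.358 V
Power in each resistor, P = (ΔV)²/R:
  P_R1 = (10 - 7.833)²/20 = 0.2348 W
  P_R2 = (7.833 - 0)²/2000 = 0.03068 W
  P_R3 = (7.833 - 1.358)²/62 = 0.6763 W
  P_R4 = (0 - 1.358)²/13 = 0.1418 W
P_total = P_R1 + P_R2 + P_R3 + P_R4 = 1.084 W

Final answer: 1.084 W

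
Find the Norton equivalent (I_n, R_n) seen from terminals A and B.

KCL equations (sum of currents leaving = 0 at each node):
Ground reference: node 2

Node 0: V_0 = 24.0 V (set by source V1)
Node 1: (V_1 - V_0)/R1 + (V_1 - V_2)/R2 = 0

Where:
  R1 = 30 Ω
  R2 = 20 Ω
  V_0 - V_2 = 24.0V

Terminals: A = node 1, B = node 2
Find the Thévenin equivalent first; then I_n = V_th/R_th and R_n = R_th.
Step 1 — V_th is the open-circuit voltage V_A - V_B (nothing connected across the terminals).
Nodal analysis, taking node 2 as the 0 V reference.
Source V1 fixes V_0 = 24 V.
KCL at each unknown node (sum of currents leaving = 0; resistances in Ω):
  Node 1: (V_1 - 24)/30 + (V_1 - 0)/20 = 0
Collecting terms: 0.08333 × V_1 = 0.8  =>  V_1 = 9.6 V
V_th = V_1 - V_2 = 9.6 - 0 = 9.6 V
Step 2 — R_th: zero the source — replace V1 by a short circuit (node 2 merges into node 0) — and find the resistance seen between A (node 1) and B (node 0).
Reduce the network between node 1 (A) and node 0 (B) by series/parallel combination:
  Rp1 = R1 ‖ R2 (parallel, both between nodes 0 and 1) = 1/(1/30 + 1/20) = 12 Ω
R_th = 12 Ω
I_n = V_th/R_th = 9.6/12 = 0.8 A, and R_n = R_th = 12 Ω

Final answer: I_n = 0.8 A, R_n = 12 Ω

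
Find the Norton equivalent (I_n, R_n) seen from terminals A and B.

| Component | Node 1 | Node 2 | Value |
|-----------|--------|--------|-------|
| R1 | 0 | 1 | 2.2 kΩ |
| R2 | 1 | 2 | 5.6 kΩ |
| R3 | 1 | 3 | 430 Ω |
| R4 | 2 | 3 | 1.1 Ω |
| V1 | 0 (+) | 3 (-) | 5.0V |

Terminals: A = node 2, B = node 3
Find the Thévenin equivalent first; then I_n = V_th/R_th and R_n = R_th.
Step 1 — V_th is the open-circuit voltage V_A - V_B (nothing connected across the terminals).
Nodal analysis, taking node 3 as the 0 V reference.
Source V1 fixes V_0 = 5 V.
KCL at each unknown node (sum of currents leaving = 0; resistances in Ω):
  Node 1: (V_1 - 5)/2200 + (V_1 - V_2)/5600 + (V_1 - 0)/430 = 0
  Node 2: (V_2 - V_1)/5600 + (V_2 - 0)/1.1 = 0
Collecting terms (coefficients in siemens):
  0.002959·V_1 - 0.0001786·V_2 = 0.002273
  0.9093·V_2 - 0.0001786·V_1 = 0
Determinant D = (0.002959)(0.9093) - (-0.0001786)(-0.0001786) = 0.00269
V_1 = [(0.002273)(0.9093) - (-0.0001786)(0)]/D = 0.7682 V
V_2 = [(0.002959)(0) - (0.002273)(-0.0001786)]/D = 0.0001509 V
V_th = V_2 - V_3 = 0.0001509 - 0 = 0.0001509 V
Step 2 — R_th: zero the source — replace V1 by a short circuit (node 3 merges into node 0) — and find the resistance seen between A (node 2) and B (node 0).
Reduce the network between node 2 (A) and node 0 (B) by series/parallel combination:
  Rp1 = R1 ‖ R3 (parallel, both between nodes 0 and 1) = 1/(1/2200 + 1/430) = 359.7 Ω
  Rs1 = R2 + Rp1 (series, joined only at node 1) = 5600 + 359.7 = 5960 Ω
  Rp2 = R4 ‖ Rs1 (parallel, both between nodes 0 and 2) = 1/(1/1.1 + 1/5960) = 1.1 Ω
R_th = 1.1 Ω
I_n = V_th/R_th = 0.0001509/1.1 = 0.0001372 A, and R_n = R_th = 1.1 Ω

Final answer: I_n = 0.0001372 A, R_n = 1.1 Ω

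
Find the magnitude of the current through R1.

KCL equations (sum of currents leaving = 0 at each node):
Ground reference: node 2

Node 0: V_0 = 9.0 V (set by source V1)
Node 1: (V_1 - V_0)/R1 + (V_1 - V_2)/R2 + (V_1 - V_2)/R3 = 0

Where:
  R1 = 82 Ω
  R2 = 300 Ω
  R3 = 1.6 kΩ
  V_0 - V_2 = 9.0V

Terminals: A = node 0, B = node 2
Nodal analysis, taking node 2 as the 0 V reference.
Source V1 fixes V_0 = 9 V.
KCL at each unknown node (sum of currents leaving = 0; resistances in Ω):
  Node 1: (V_1 - 9)/82 + (V_1 - 0)/300 + (V_1 - 0)/1600 = 0
Collecting terms: 0.01615 × V_1 = 0.1098  =>  V_1 = 6.795 V
I_R1 = (V_0 - V_1)/R1 = (9 - 6.795)/82 = 0.0269 A
|I_R1| = 0.0269 A

Final answer: |I_R1| = 0.0269 A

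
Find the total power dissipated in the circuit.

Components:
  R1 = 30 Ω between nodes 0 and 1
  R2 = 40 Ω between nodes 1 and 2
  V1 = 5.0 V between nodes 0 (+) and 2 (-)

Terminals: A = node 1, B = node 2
Nodal analysis, taking node 2 as the 0 V reference.
Source V1 fixes V_0 = 5 V.
KCL at each unknown node (sum of currents leaving = 0; resistances in Ω):
  Node 1: (V_1 - 5)/30 + (V_1 - 0)/40 = 0
Collecting terms: 0.05833 × V_1 = 0.1667  =>  V_1 = 2.857 V
Power in each resistor, P = (ΔV)²/R:
  P_R1 = (5 - 2.857)²/30 = 0.1531 W
  P_R2 = (2.857 - 0)²/40 = 0.2041 W
P_total = P_R1 + P_R2 = 0.3571 W

Final answer: 0.3571 W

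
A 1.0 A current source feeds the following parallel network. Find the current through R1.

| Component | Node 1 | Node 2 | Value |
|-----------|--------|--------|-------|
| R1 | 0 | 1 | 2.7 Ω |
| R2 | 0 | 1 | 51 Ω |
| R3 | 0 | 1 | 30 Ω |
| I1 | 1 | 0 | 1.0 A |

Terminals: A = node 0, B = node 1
All resistors sit directly between nodes 0 and 1, so they are in parallel and share one voltage V; the full source current 1 A splits among them.
1/R_par = 1/2.7 + 1/51 + 1/30 = 0.4233 S  =>  R_par = 2.362 Ω
V = I × R_par = 1 × 2.362 = 2.362 V
I_R1 = V/R1 = 2.362/2.7 = 0.8749 A

Final answer: 0.8749 A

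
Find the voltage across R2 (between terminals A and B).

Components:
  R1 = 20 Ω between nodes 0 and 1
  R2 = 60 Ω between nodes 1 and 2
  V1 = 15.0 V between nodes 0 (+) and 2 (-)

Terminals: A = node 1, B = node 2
R1 and R2 are in series across V1 (node 0 → node 1 → node 2), and the output A–B is taken across R2, so this is a voltage divider.
Series current: I = V1/(R1 + R2) = 15/(20 + 60) = 15/80 = 0.1875 A
V_R2 = I × R2 = V1 × R2/(R1 + R2) = 15 × 60/80 = 11.25 V

Final answer: 11.25 V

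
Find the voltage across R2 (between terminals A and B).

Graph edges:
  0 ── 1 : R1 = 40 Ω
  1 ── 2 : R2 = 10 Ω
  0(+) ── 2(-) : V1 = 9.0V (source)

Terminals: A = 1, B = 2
R1 and R2 are in series across V1 (node 0 → node 1 → node 2), and the output A–B is taken across R2, so this is a voltage divider.
Series current: I = V1/(R1 + R2) = 9/(40 + 10) = 9/50 = 0.18 A
V_R2 = I × R2 = V1 × R2/(R1 + R2) = 9 × 10/50 = 1.8 V

Final answer: 1.8 V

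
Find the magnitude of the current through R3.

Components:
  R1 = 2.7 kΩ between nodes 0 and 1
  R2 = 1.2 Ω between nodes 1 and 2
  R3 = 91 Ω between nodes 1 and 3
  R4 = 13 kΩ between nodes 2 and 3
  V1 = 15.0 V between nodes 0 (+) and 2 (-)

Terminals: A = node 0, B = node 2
Nodal analysis, taking node 2 as the 0 V reference.
Source V1 fixes V_0 = 15 V.
KCL at each unknown node (sum of currents leaving = 0; resistances in Ω):
  Node 1: (V_1 - 15)/2700 + (V_1 - 0)/1.2 + (V_1 - V_3)/91 = 0
  Node 3: (V_3 - V_1)/91 + (V_3 - 0)/13000 = 0
Collecting terms (coefficients in siemens):
  0.8447·V_1 - 0.01099·V_3 = 0.005556
  0.01107·V_3 - 0.01099·V_1 = 0
Determinant D = (0.8447)(0.01107) - (-0.01099)(-0.01099) = 0.009227
V_1 = [(0.005556)(0.01107) - (-0.01099)(0)]/D = 0.006663 V
V_3 = [(0.8447)(0) - (0.005556)(-0.01099)]/D = 0.006617 V
I_R3 = (V_1 - V_3)/R3 = (0.006663 - 0.006617)/91 = 0.000000509 A
|I_R3| = 0.000000509 A

Final answer: |I_R3| = 5.09e-07 A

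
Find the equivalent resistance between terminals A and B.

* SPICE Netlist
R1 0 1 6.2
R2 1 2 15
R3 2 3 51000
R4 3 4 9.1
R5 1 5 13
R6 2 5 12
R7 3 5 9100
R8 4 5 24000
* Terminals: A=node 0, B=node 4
The network is not a plain series/parallel combination. Inject a 1 A test current into terminal A (node 0) and return it from terminal B (node 4); then R_eq = V_A / (1 A).
Nodal analysis, taking node 4 as the 0 V reference.
Current source I_test pushes 1 A into node 0 and draws it out of node 4.
KCL at each unknown node (sum of currents leaving = 0; resistances in Ω):
  Node 0: (V_0 - V_1)/6.2 - 1 = 0
  Node 1: (V_1 - V_0)/6.2 + (V_1 - V_2)/15 + (V_1 - V_5)/13 = 0
  Node 2: (V_2 - V_1)/15 + (V_2 - V_3)/51000 + (V_2 - V_5)/12 = 0
  Node 3: (V_3 - V_2)/51000 + (V_3 - 0)/9.1 + (V_3 - V_5)/9100 = 0
  Node 5: (V_5 - V_1)/13 + (V_5 - V_2)/12 + (V_5 - V_3)/9100 + (V_5 - 0)/24000 = 0
Collecting terms (coefficients in siemens):
  0.1613·V_0 - 0.1613·V_1 = 1
  0.3049·V_1 - 0.1613·V_0 - 0.06667·V_2 - 0.07692·V_5 = 0
  0.15·V_2 - 0.06667·V_1 - 0.00001961·V_3 - 0.08333·V_5 = 0
  0.11·V_3 - 0.00001961·V_2 - 0.0001099·V_5 = 0
  0.1604·V_5 - 0.07692·V_1 - 0.08333·V_2 - 0.0001099·V_3 = 0
Solving these 5 simultaneous equations (Gaussian elimination) gives:
  V_0 = 5862 V, V_1 = 5856 V, V_2 = 5850 V, V_3 = 6.883 V
  V_5 = 5847 V
R_eq = V_0 / 1 A = 5862 Ω = 5.862 kΩ

Final answer: 5.862 kΩ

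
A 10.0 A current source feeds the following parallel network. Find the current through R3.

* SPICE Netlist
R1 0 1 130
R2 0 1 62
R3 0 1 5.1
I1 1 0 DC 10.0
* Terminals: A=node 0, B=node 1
All resistors sit directly between nodes 0 and 1, so they are in parallel and share one voltage V; the full source current 10 A splits among them.
1/R_par = 1/130 + 1/62 + 1/5.1 = 0.2199 S  =>  R_par = 4.548 Ω
V = I × R_par = 10 × 4.548 = 45.48 V
I_R3 = V/R3 = 45.48/5.1 = 8.917 A

Final answer: 8.917 A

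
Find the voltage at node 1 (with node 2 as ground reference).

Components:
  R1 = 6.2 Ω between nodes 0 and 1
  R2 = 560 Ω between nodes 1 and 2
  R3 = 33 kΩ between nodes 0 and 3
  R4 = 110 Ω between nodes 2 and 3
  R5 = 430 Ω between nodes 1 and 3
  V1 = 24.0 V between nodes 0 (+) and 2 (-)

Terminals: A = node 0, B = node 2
Nodal analysis, taking node 2 as the 0 V reference.
Source V1 fixes V_0 = 24 V.
KCL at each unknown node (sum of currents leaving = 0; resistances in Ω):
  Node 1: (V_1 - 24)/6.2 + (V_1 - 0)/560 + (V_1 - V_3)/430 = 0
  Node 3: (V_3 - 24)/33000 + (V_3 - 0)/110 + (V_3 - V_1)/430 = 0
Collecting terms (coefficients in siemens):
  0.1654·V_1 - 0.002326·V_3 = 3.871
  0.01145·V_3 - 0.002326·V_1 = 0.0007273
Determinant D = (0.1654)(0.01145) - (-0.002326)(-0.002326) = 0.001888
V_1 = [(3.871)(0.01145) - (-0.002326)(0.0007273)]/D = 23.47 V
V_3 = [(0.1654)(0.0007273) - (3.871)(-0.002326)]/D = 4.832 V
The requested potential is V_1 = 23.47 V.

Final answer: V_1 = 23.47 V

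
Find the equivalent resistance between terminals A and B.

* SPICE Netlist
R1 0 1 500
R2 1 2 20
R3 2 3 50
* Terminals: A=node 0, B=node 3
Reduce the network between node 0 (A) and node 3 (B) by series/parallel combination:
  Rs1 = R1 + R2 (series, joined only at node 1) = 500 + 20 = 520 Ω
  Rs2 = R3 + Rs1 (series, joined only at node 2) = 50 + 520 = 570 Ω
R_eq = 570 Ω

Final answer: 570 Ω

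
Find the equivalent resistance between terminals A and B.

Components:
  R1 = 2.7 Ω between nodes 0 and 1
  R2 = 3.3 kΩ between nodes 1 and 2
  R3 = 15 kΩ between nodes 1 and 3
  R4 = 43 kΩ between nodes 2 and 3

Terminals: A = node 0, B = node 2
Reduce the network between node 0 (A) and node 2 (B) by series/parallel combination:
  Rs1 = R3 + R4 (series, joined only at node 3) = 15000 + 43000 = 58000 Ω
  Rp1 = R2 ‖ Rs1 (parallel, both between nodes 1 and 2) = 1/(1/3300 + 1/58000) = 3122 Ω
  Rs2 = R1 + Rp1 (series, joined only at node 1) = 2.7 + 3122 = 3125 Ω
R_eq = 3.125 kΩ

Final answer: 3.125 kΩ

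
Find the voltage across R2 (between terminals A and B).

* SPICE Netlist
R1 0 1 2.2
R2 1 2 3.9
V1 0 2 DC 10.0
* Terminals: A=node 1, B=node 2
R1 and R2 are in series across V1 (node 0 → node 1 → node 2), and the output A–B is taken across R2, so this is a voltage divider.
Series current: I = V1/(R1 + R2) = 10/(2.2 + 3.9) = 10/6.1 = 1.639 A
V_R2 = I × R2 = V1 × R2/(R1 + R2) = 10 × 3.9/6.1 = 6.393 V

Final answer: 6.393 V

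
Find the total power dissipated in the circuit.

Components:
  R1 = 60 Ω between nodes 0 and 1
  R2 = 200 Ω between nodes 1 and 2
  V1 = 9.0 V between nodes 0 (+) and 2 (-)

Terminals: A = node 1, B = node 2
Nodal analysis, taking node 2 as the 0 V reference.
Source V1 fixes V_0 = 9 V.
KCL at each unknown node (sum of currents leaving = 0; resistances in Ω):
  Node 1: (V_1 - 9)/60 + (V_1 - 0)/200 = 0
Collecting terms: 0.02167 × V_1 = 0.15  =>  V_1 = 6.923 V
Power in each resistor, P = (ΔV)²/R:
  P_R1 = (9 - 6.923)²/60 = 0.07189 W
  P_R2 = (6.923 - 0)²/200 = 0.2396 W
P_total = P_R1 + P_R2 = 0.3115 W

Final answer: 0.3115 W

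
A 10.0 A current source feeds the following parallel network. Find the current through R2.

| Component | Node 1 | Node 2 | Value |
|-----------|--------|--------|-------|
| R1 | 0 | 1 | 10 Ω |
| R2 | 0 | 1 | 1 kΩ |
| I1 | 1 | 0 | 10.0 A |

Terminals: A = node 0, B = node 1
All resistors sit directly between nodes 0 and 1, so they are in parallel and share one voltage V; the full source current 10 A splits among them.
1/R_par = 1/10 + 1/1000 = 0.101 S  =>  R_par = 9.901 Ω
V = I × R_par = 10 × 9.901 = 99.01 V
I_R2 = V/R2 = 99.01/1000 = 0.09901 A

Final answer: 0.09901 A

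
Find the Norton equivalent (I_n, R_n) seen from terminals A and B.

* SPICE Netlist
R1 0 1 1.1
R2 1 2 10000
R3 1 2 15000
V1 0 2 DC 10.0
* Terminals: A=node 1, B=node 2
Find the Thévenin equivalent first; then I_n = V_th/R_th and R_n = R_th.
Step 1 — V_th is the open-circuit voltage V_A - V_B (nothing connected across the terminals).
Nodal analysis, taking node 2 as the 0 V reference.
Source V1 fixes V_0 = 10 V.
KCL at each unknown node (sum of currents leaving = 0; resistances in Ω):
  Node 1: (V_1 - 10)/1.1 + (V_1 - 0)/10000 + (V_1 - 0)/15000 = 0
Collecting terms: 0.9093 × V_1 = 9.091  =>  V_1 = 9.998 V
V_th = V_1 - V_2 = 9.998 - 0 = 9.998 V
Step 2 — R_th: zero the source — replace V1 by a short circuit (node 2 merges into node 0) — and find the resistance seen between A (node 1) and B (node 0).
Reduce the network between node 1 (A) and node 0 (B) by series/parallel combination:
  Rp1 = R1 ‖ R2 ‖ R3 (parallel, all between nodes 0 and 1) = 1/(1/1.1 + 1/10000 + 1/15000) = 1.1 Ω
R_th = 1.1 Ω
I_n = V_th/R_th = 9.998/1.1 = 9.091 A, and R_n = R_th = 1.1 Ω

Final answer: I_n = 9.091 A, R_n = 1.1 Ω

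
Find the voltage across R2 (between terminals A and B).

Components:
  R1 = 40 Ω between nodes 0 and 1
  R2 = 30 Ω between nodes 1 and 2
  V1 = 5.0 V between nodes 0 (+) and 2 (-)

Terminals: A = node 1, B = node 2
R1 and R2 are in series across V1 (node 0 → node 1 → node 2), and the output A–B is taken across R2, so this is a voltage divider.
Series current: I = V1/(R1 + R2) = 5/(40 + 30) = 5/70 = 0.07143 A
V_R2 = I × R2 = V1 × R2/(R1 + R2) = 5 × 30/70 = 2.143 V

Final answer: 2.143 V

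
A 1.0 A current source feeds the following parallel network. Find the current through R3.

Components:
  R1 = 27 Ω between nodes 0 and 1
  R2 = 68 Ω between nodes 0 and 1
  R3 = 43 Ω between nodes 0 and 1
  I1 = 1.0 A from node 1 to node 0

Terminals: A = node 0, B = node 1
All resistors sit directly between nodes 0 and 1, so they are in parallel and share one voltage V; the full source current 1 A splits among them.
1/R_par = 1/27 + 1/68 + 1/43 = 0.075 S  =>  R_par = 13.33 Ω
V = I × R_par = 1 × 13.33 = 13.33 V
I_R3 = V/R3 = 13.33/43 = 0.3101 A

Final answer: 0.3101 A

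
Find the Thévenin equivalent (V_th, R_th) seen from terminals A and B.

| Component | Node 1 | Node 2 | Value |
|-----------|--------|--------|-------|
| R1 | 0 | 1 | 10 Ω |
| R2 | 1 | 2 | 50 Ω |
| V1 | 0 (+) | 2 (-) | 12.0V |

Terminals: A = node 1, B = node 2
Step 1 — V_th is the open-circuit voltage V_A - V_B (nothing connected across the terminals).
Nodal analysis, taking node 2 as the 0 V reference.
Source V1 fixes V_0 = 12 V.
KCL at each unknown node (sum of currents leaving = 0; resistances in Ω):
  Node 1: (V_1 - 12)/10 + (V_1 - 0)/50 = 0
Collecting terms: 0.12 × V_1 = 1.2  =>  V_1 = 10 V
V_th = V_1 - V_2 = 10 - 0 = 10 V
Step 2 — R_th: zero the source — replace V1 by a short circuit (node 2 merges into node 0) — and find the resistance seen between A (node 1) and B (node 0).
Reduce the network between node 1 (A) and node 0 (B) by series/parallel combination:
  Rp1 = R1 ‖ R2 (parallel, both between nodes 0 and 1) = 1/(1/10 + 1/50) = 8.333 Ω
R_th = 8.333 Ω

Final answer: V_th = 10 V, R_th = 8.333 Ω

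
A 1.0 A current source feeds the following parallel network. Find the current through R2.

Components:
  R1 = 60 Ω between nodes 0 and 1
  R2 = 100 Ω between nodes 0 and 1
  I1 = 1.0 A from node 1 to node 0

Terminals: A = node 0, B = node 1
All resistors sit directly between nodes 0 and 1, so they are in parallel and share one voltage V; the full source current 1 A splits among them.
1/R_par = 1/60 + 1/100 = 0.02667 S  =>  R_par = 37.5 Ω
V = I × R_par = 1 × 37.5 = 37.5 V
I_R2 = V/R2 = 37.5/100 = 0.375 A

Final answer: 0.375 A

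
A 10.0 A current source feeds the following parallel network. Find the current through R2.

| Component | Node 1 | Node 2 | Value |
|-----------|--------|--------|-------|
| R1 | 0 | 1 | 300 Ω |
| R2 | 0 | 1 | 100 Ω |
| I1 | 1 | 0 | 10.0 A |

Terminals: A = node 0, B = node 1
All resistors sit directly between nodes 0 and 1, so they are in parallel and share one voltage V; the full source current 10 A splits among them.
1/R_par = 1/300 + 1/100 = 0.01333 S  =>  R_par = 75 Ω
V = I × R_par = 10 × 75 = 750 V
I_R2 = V/R2 = 750/100 = 7.5 A

Final answer: 7.5 A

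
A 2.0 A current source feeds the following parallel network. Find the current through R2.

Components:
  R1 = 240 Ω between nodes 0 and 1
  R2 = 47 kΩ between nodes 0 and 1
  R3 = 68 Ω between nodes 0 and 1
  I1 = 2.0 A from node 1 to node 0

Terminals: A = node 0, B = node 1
All resistors sit directly between nodes 0 and 1, so they are in parallel and share one voltage V; the full source current 2 A splits among them.
1/R_par = 1/240 + 1/47000 + 1/68 = 0.01889 S  =>  R_par = 52.93 Ω
V = I × R_par = 2 × 52.93 = 105.9 V
I_R2 = V/R2 = 105.9/47000 = 0.002252 A

Final answer: 0.002252 A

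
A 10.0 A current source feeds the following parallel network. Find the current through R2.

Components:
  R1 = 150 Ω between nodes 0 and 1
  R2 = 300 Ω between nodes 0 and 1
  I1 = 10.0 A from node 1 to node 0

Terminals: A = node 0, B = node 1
All resistors sit directly between nodes 0 and 1, so they are in parallel and share one voltage V; the full source current 10 A splits among them.
1/R_par = 1/150 + 1/300 = 0.01 S  =>  R_par = 100 Ω
V = I × R_par = 10 × 100 = 1000 V
I_R2 = V/R2 = 1000/300 = 3.333 A

Final answer: 3.333 A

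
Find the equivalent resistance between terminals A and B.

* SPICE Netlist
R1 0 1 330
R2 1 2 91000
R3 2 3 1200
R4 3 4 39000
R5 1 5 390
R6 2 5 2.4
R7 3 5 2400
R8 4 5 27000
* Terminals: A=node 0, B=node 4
The network is not a plain series/parallel combination. Inject a 1 A test current into terminal A (node 0) and return it from terminal B (node 4); then R_eq = V_A / (1 A).
Nodal analysis, taking node 4 as the 0 V reference.
Current source I_test pushes 1 A into node 0 and draws it out of node 4.
KCL at each unknown node (sum of currents leaving = 0; resistances in Ω):
  Node 0: (V_0 - V_1)/330 - 1 = 0
  Node 1: (V_1 - V_0)/330 + (V_1 - V_2)/91000 + (V_1 - V_5)/390 = 0
  Node 2: (V_2 - V_1)/91000 + (V_2 - V_3)/1200 + (V_2 - V_5)/2.4 = 0
  Node 3: (V_3 - V_2)/1200 + (V_3 - 0)/39000 + (V_3 - V_5)/2400 = 0
  Node 5: (V_5 - V_1)/390 + (V_5 - V_2)/2.4 + (V_5 - V_3)/2400 + (V_5 - 0)/27000 = 0
Collecting terms (coefficients in siemens):
  0.00303·V_0 - 0.00303·V_1 = 1
  0.005605·V_1 - 0.00303·V_0 - 0.00001099·V_2 - 0.002564·V_5 = 0
  0.4175·V_2 - 0.00001099·V_1 - 0.0008333·V_3 - 0.4167·V_5 = 0
  0.001276·V_3 - 0.0008333·V_2 - 0.0004167·V_5 = 0
  0.4197·V_5 - 0.002564·V_1 - 0.4167·V_2 - 0.0004167·V_3 = 0
Solving these 5 simultaneous equations (Gaussian elimination) gives:
  V_0 = 16810 V, V_1 = 16480 V, V_2 = 16090 V, V_3 = 15760 V
  V_5 = 16090 V
R_eq = V_0 / 1 A = 16810 Ω = 16.81 kΩ

Final answer: 16.81 kΩ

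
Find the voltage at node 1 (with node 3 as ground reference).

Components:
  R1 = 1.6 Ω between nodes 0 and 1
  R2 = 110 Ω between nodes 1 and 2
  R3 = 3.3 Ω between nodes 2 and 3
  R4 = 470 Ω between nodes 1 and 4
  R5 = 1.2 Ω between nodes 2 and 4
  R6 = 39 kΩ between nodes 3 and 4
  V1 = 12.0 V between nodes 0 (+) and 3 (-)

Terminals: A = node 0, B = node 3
Nodal analysis, taking node 3 as the 0 V reference.
Source V1 fixes V_0 = 12 V.
KCL at each unknown node (sum of currents leaving = 0; resistances in Ω):
  Node 1: (V_1 - 12)/1.6 + (V_1 - V_2)/110 + (V_1 - V_4)/470 = 0
  Node 2: (V_2 - V_1)/110 + (V_2 - 0)/3.3 + (V_2 - V_4)/1.2 = 0
  Node 4: (V_4 - V_1)/470 + (V_4 - V_2)/1.2 + (V_4 - 0)/39000 = 0
Collecting terms (coefficients in siemens):
  0.6362·V_1 - 0.009091·V_2 - 0.002128·V_4 = 7.5
  1.145·V_2 - 0.009091·V_1 - 0.8333·V_4 = 0
  0.8355·V_4 - 0.002128·V_1 - 0.8333·V_2 = 0
Solving these 3 simultaneous equations (Gaussian elimination) gives:
  V_1 = 11.8 V, V_2 = 0.4209 V, V_4 = 0.4498 V
The requested potential is V_1 = 11.8 V.

Final answer: V_1 = 11.8 V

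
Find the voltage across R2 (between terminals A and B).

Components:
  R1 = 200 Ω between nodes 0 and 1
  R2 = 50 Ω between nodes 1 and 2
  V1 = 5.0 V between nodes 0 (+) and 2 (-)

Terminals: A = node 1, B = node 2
R1 and R2 are in series across V1 (node 0 → node 1 → node 2), and the output A–B is taken across R2, so this is a voltage divider.
Series current: I = V1/(R1 + R2) = 5/(200 + 50) = 5/250 = 0.02 A
V_R2 = I × R2 = V1 × R2/(R1 + R2) = 5 × 50/250 = 1 V

Final answer: 1 V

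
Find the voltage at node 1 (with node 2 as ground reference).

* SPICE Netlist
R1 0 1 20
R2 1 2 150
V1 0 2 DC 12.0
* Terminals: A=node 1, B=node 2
Nodal analysis, taking node 2 as the 0 V reference.
Source V1 fixes V_0 = 12 V.
KCL at each unknown node (sum of currents leaving = 0; resistances in Ω):
  Node 1: (V_1 - 12)/20 + (V_1 - 0)/150 = 0
Collecting terms: 0.05667 × V_1 = 0.6  =>  V_1 = 10.59 V
The requested potential is V_1 = 10.59 V.

Final answer: V_1 = 10.59 V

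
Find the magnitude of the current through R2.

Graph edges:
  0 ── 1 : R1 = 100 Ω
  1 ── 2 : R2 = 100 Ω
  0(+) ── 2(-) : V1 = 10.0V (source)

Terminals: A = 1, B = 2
Nodal analysis, taking node 2 as the 0 V reference.
Source V1 fixes V_0 = 10 V.
KCL at each unknown node (sum of currents leaving = 0; resistances in Ω):
  Node 1: (V_1 - 10)/100 + (V_1 - 0)/100 = 0
Collecting terms: 0.02 × V_1 = 0.1  =>  V_1 = 5 V
I_R2 = (V_1 - V_2)/R2 = (5 - 0)/100 = 0.05 A
|I_R2| = 0.05 A

Final answer: |I_R2| = 0.05 A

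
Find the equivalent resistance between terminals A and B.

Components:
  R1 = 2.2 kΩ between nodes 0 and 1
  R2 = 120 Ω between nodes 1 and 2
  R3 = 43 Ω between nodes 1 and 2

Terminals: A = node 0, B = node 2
Reduce the network between node 0 (A) and node 2 (B) by series/parallel combination:
  Rp1 = R2 ‖ R3 (parallel, both between nodes 1 and 2) = 1/(1/120 + 1/43) = 31.66 Ω
  Rs1 = R1 + Rp1 (series, joined only at node 1) = 2200 + 31.66 = 2232 Ω
R_eq = 2.232 kΩ

Final answer: 2.232 kΩ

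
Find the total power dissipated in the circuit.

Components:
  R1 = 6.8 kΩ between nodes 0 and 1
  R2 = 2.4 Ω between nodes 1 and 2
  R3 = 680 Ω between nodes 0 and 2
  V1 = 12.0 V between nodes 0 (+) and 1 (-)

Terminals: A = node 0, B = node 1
Nodal analysis, taking node 1 as the 0 V reference.
Source V1 fixes V_0 = 12 V.
KCL at each unknown node (sum of currents leaving = 0; resistances in Ω):
  Node 2: (V_2 - 0)/2.4 + (V_2 - 12)/680 = 0
Collecting terms: 0.4181 × V_2 = 0.01765  =>  V_2 = 0.0422 V
Power in each resistor, P = (ΔV)²/R:
  P_R1 = (12 - 0)²/6800 = 0.02118 W
  P_R2 = (0 - 0.0422)²/2.4 = 0.0007422 W
  P_R3 = (12 - 0.0422)²/680 = 0.2103 W
P_total = P_R1 + P_R2 + P_R3 = 0.2322 W

Final answer: 0.2322 W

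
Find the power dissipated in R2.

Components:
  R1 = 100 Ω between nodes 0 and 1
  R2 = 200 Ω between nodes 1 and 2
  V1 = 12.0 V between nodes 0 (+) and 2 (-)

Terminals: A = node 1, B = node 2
Nodal analysis, taking node 2 as the 0 V reference.
Source V1 fixes V_0 = 12 V.
KCL at each unknown node (sum of currents leaving = 0; resistances in Ω):
  Node 1: (V_1 - 12)/100 + (V_1 - 0)/200 = 0
Collecting terms: 0.015 × V_1 = 0.12  =>  V_1 = 8 V
I_R2 = (V_1 - V_2)/R2 = (8 - 0)/200 = 0.04 A
P_R2 = I_R2² × R2 = (0.04)² × 200 = 0.32 W

Final answer: 0.32 W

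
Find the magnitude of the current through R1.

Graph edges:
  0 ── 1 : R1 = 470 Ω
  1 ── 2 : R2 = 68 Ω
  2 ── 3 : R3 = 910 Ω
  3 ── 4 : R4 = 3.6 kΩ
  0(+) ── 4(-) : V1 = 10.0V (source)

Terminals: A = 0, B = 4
Nodal analysis, taking node 4 as the 0 V reference.
Source V1 fixes V_0 = 10 V.
KCL at each unknown node (sum of currents leaving = 0; resistances in Ω):
  Node 1: (V_1 - 10)/470 + (V_1 - V_2)/68 = 0
  Node 2: (V_2 - V_1)/68 + (V_2 - V_3)/910 = 0
  Node 3: (V_3 - V_2)/910 + (V_3 - 0)/3600 = 0
Collecting terms (coefficients in siemens):
  0.01683·V_1 - 0.01471·V_2 = 0.02128
  0.0158·V_2 - 0.01471·V_1 - 0.001099·V_3 = 0
  0.001377·V_3 - 0.001099·V_2 = 0
Solving these 3 simultaneous equations (Gaussian elimination) gives:
  V_1 = 9.069 V, V_2 = 8.934 V, V_3 = 7.132 V
I_R1 = (V_0 - V_1)/R1 = (10 - 9.069)/470 = 0.001981 A
|I_R1| = 0.001981 A

Final answer: |I_R1| = 0.001981 A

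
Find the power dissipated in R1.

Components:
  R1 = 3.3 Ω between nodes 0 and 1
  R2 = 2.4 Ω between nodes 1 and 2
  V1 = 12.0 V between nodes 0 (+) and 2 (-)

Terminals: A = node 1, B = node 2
Nodal analysis, taking node 2 as the 0 V reference.
Source V1 fixes V_0 = 12 V.
KCL at each unknown node (sum of currents leaving = 0; resistances in Ω):
  Node 1: (V_1 - 12)/3.3 + (V_1 - 0)/2.4 = 0
Collecting terms: 0.7197 × V_1 = 3.636  =>  V_1 = 5.053 V
I_R1 = (V_0 - V_1)/R1 = (12 - 5.053)/3.3 = 2.105 A
P_R1 = I_R1² × R1 = (2.105)² × 3.3 = 14.63 W

Final answer: 14.63 W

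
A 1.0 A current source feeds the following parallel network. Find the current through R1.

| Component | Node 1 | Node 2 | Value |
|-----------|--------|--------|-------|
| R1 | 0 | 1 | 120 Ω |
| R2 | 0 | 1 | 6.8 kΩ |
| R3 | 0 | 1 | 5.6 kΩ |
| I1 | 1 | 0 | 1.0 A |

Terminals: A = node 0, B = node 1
All resistors sit directly between nodes 0 and 1, so they are in parallel and share one voltage V; the full source current 1 A splits among them.
1/R_par = 1/120 + 1/6800 + 1/5600 = 0.008659 S  =>  R_par = 115.5 Ω
V = I × R_par = 1 × 115.5 = 115.5 V
I_R1 = V/R1 = 115.5/120 = 0.9624 A

Final answer: 0.9624 A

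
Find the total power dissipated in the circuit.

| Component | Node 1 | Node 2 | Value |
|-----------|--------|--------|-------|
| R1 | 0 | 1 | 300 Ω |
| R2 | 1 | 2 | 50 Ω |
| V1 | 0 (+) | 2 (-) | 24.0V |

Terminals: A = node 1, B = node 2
Nodal analysis, taking node 2 as the 0 V reference.
Source V1 fixes V_0 = 24 V.
KCL at each unknown node (sum of currents leaving = 0; resistances in Ω):
  Node 1: (V_1 - 24)/300 + (V_1 - 0)/50 = 0
Collecting terms: 0.02333 × V_1 = 0.08  =>  V_1 = 3.429 V
Power in each resistor, P = (ΔV)²/R:
  P_R1 = (24 - 3.429)²/300 = 1.411 W
  P_R2 = (3.429 - 0)²/50 = 0.2351 W
P_total = P_R1 + P_R2 = 1.646 W

Final answer: 1.646 W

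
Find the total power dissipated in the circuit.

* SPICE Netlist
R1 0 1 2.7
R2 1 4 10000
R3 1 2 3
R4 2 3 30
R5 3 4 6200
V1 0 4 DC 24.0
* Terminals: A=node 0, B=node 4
Nodal analysis, taking node 4 as the 0 V reference.
Source V1 fixes V_0 = 24 V.
KCL at each unknown node (sum of currents leaving = 0; resistances in Ω):
  Node 1: (V_1 - 24)/2.7 + (V_1 - 0)/10000 + (V_1 - V_2)/3 = 0
  Node 2: (V_2 - V_1)/3 + (V_2 - V_3)/30 = 0
  Node 3: (V_3 - V_2)/30 + (V_3 - 0)/6200 = 0
Collecting terms (coefficients in siemens):
  0.7038·V_1 - 0.3333·V_2 = 8.889
  0.3667·V_2 - 0.3333·V_1 - 0.03333·V_3 = 0
  0.03349·V_3 - 0.03333·V_2 = 0
Solving these 3 simultaneous equations (Gaussian elimination) gives:
  V_1 = 23.98 V, V_2 = 23.97 V, V_3 = 23.86 V
Power in each resistor, P = (ΔV)²/R:
  P_R1 = (24 - 23.98)²/2.7 = 0.0001053 W
  P_R2 = (23.98 - 0)²/10000 = 0.05752 W
  P_R3 = (23.98 - 23.97)²/3 = 0.00004442 W
  P_R4 = (23.97 - 23.86)²/30 = 0.0004442 W
  P_R5 = (23.86 - 0)²/6200 = 0.09179 W
P_total = P_R1 + P_R2 + P_R3 + P_R4 + P_R5 = 0.1499 W

Final answer: 0.1499 W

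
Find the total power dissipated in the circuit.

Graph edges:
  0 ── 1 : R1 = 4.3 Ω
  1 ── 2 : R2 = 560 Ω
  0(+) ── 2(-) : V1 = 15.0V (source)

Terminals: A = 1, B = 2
Nodal analysis, taking node 2 as the 0 V reference.
Source V1 fixes V_0 = 15 V.
KCL at each unknown node (sum of currents leaving = 0; resistances in Ω):
  Node 1: (V_1 - 15)/4.3 + (V_1 - 0)/560 = 0
Collecting terms: 0.2343 × V_1 = 3.488  =>  V_1 = 14.89 V
Power in each resistor, P = (ΔV)²/R:
  P_R1 = (15 - 14.89)²/4.3 = 0.003038 W
  P_R2 = (14.89 - 0)²/560 = 0.3957 W
P_total = P_R1 + P_R2 = 0.3987 W

Final answer: 0.3987 W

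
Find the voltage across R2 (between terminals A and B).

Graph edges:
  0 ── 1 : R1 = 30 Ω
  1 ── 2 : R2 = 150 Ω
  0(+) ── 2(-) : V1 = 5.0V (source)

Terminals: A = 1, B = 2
R1 and R2 are in series across V1 (node 0 → node 1 → node 2), and the output A–B is taken across R2, so this is a voltage divider.
Series current: I = V1/(R1 + R2) = 5/(30 + 150) = 5/180 = 0.02778 A
V_R2 = I × R2 = V1 × R2/(R1 + R2) = 5 × 150/180 = 4.167 V

Final answer: 4.167 V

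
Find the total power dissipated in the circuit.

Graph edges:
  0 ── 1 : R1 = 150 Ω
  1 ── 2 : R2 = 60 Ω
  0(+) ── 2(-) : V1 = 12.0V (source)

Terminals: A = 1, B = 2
Nodal analysis, taking node 2 as the 0 V reference.
Source V1 fixes V_0 = 12 V.
KCL at each unknown node (sum of currents leaving = 0; resistances in Ω):
  Node 1: (V_1 - 12)/150 + (V_1 - 0)/60 = 0
Collecting terms: 0.02333 × V_1 = 0.08  =>  V_1 = 3.429 V
Power in each resistor, P = (ΔV)²/R:
  P_R1 = (12 - 3.429)²/150 = 0.4898 W
  P_R2 = (3.429 - 0)²/60 = 0.1959 W
P_total = P_R1 + P_R2 = 0.6857 W

Final answer: 0.6857 W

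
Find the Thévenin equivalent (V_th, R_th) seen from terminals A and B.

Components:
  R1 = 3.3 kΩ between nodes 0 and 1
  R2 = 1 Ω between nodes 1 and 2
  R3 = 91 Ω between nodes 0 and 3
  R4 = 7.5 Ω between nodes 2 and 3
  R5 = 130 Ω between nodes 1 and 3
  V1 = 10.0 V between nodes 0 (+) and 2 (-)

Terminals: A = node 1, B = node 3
Step 1 — V_th is the open-circuit voltage V_A - V_B (nothing connected across the terminals).
Nodal analysis, taking node 2 as the 0 V reference.
Source V1 fixes V_0 = 10 V.
KCL at each unknown node (sum of currents leaving = 0; resistances in Ω):
  Node 1: (V_1 - 10)/3300 + (V_1 - 0)/1 + (V_1 - V_3)/130 = 0
  Node 3: (V_3 - 10)/91 + (V_3 - 0)/7.5 + (V_3 - V_1)/130 = 0
Collecting terms (coefficients in siemens):
  1.008·V_1 - 0.007692·V_3 = 0.00303
  0.152·V_3 - 0.007692·V_1 = 0.1099
Determinant D = (1.008)(0.152) - (-0.007692)(-0.007692) = 0.1532
V_1 = [(0.00303)(0.152) - (-0.007692)(0.1099)]/D = 0.008526 V
V_3 = [(1.008)(0.1099) - (0.00303)(-0.007692)]/D = 0.7233 V
V_th = V_1 - V_3 = 0.008526 - 0.7233 = -0.7148 V
Step 2 — R_th: zero the source — replace V1 by a short circuit (node 2 merges into node 0) — and find the resistance seen between A (node 1) and B (node 3).
Reduce the network between node 1 (A) and node 3 (B) by series/parallel combination:
  Rp1 = R1 ‖ R2 (parallel, both between nodes 0 and 1) = 1/(1/3300 + 1/1) = 0.9997 Ω
  Rp2 = R3 ‖ R4 (parallel, both between nodes 0 and 3) = 1/(1/91 + 1/7.5) = 6.929 Ω
  Rs1 = Rp1 + Rp2 (series, joined only at node 0) = 0.9997 + 6.929 = 7.929 Ω
  Rp3 = R5 ‖ Rs1 (parallel, both between nodes 1 and 3) = 1/(1/130 + 1/7.929) = 7.473 Ω
R_th = 7.473 Ω

Final answer: V_th = -0.7148 V, R_th = 7.473 Ω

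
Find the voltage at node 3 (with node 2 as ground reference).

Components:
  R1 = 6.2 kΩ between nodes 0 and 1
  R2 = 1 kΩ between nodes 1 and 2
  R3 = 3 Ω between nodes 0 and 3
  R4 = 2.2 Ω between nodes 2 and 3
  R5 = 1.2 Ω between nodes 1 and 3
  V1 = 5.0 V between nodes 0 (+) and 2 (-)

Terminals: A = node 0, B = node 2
Nodal analysis, taking node 2 as the 0 V reference.
Source V1 fixes V_0 = 5 V.
KCL at each unknown node (sum of currents leaving = 0; resistances in Ω):
  Node 1: (V_1 - 5)/6200 + (V_1 - 0)/1000 + (V_1 - V_3)/1.2 = 0
  Node 3: (V_3 - 5)/3 + (V_3 - 0)/2.2 + (V_3 - V_1)/1.2 = 0
Collecting terms (coefficients in siemens):
  0.8345·V_1 - 0.8333·V_3 = 0.0008065
  1.621·V_3 - 0.8333·V_1 = 1.667
Determinant D = (0.8345)(1.621) - (-0.8333)(-0.8333) = 0.6584
V_1 = [(0.0008065)(1.621) - (-0.8333)(1.667)]/D = 2.111 V
V_3 = [(0.8345)(1.667) - (0.0008065)(-0.8333)]/D = 2.113 V
The requested potential is V_3 = 2.113 V.

Final answer: V_3 = 2.113 V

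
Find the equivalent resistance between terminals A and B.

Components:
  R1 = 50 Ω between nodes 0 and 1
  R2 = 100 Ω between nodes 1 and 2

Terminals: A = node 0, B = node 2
Reduce the network between node 0 (A) and node 2 (B) by series/parallel combination:
  Rs1 = R1 + R2 (series, joined only at node 1) = 50 + 100 = 150 Ω
R_eq = 150 Ω

Final answer: 150 Ω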